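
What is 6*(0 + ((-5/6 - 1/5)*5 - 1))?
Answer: -37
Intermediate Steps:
6*(0 + ((-5/6 - 1/5)*5 - 1)) = 6*(0 + (-31/30*5 - 1)) = 6*(0 + (-31/6 - 1)) = 6*(0 - 37/6) = 6*(-37/6) = -37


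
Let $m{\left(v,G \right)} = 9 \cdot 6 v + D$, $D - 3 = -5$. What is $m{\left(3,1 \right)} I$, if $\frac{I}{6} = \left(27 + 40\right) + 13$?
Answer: $76800$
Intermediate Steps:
$D = -2$ ($D = 3 - 5 = -2$)
$I = 480$ ($I = 6 \left(\left(27 + 40\right) + 13\right) = 6 \left(67 + 13\right) = 6 \cdot 80 = 480$)
$m{\left(v,G \right)} = -2 + 54 v$ ($m{\left(v,G \right)} = 9 \cdot 6 v - 2 = 54 v - 2 = -2 + 54 v$)
$m{\left(3,1 \right)} I = \left(-2 + 54 \cdot 3\right) 480 = \left(-2 + 162\right) 480 = 160 \cdot 480 = 76800$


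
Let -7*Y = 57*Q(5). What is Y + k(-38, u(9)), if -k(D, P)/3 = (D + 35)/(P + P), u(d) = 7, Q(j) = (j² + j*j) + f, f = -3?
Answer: -5349/14 ≈ -382.07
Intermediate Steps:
Q(j) = -3 + 2*j² (Q(j) = (j² + j*j) - 3 = (j² + j²) - 3 = 2*j² - 3 = -3 + 2*j²)
k(D, P) = -3*(35 + D)/(2*P) (k(D, P) = -3*(D + 35)/(P + P) = -3*(35 + D)/(2*P))
Y = -2679/7 (Y = -57*(-3 + 2*5²)/7 = -57*(-3 + 2*25)/7 = -57*(-3 + 50)/7 = -57*47/7 = -⅐*2679 = -2679/7 ≈ -382.71)
Y + k(-38, u(9)) = -2679/7 + (3/2)*(-35 - 1*(-38))/7 = -2679/7 + (3/2)*(⅐)*(-35 + 38) = -2679/7 + (3/2)*(⅐)*3 = -2679/7 + 9/14 = -5349/14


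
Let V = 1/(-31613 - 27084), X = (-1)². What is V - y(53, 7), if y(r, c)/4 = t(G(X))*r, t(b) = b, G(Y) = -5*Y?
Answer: 62218819/58697 ≈ 1060.0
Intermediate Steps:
X = 1
V = -1/58697 (V = 1/(-58697) = -1/58697 ≈ -1.7037e-5)
y(r, c) = -20*r (y(r, c) = 4*((-5*1)*r) = 4*(-5*r) = -20*r)
V - y(53, 7) = -1/58697 - (-20)*53 = -1/58697 - 1*(-1060) = -1/58697 + 1060 = 62218819/58697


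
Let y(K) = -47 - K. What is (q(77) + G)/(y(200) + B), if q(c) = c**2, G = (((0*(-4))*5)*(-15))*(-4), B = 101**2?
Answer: 847/1422 ≈ 0.59564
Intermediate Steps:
B = 10201
G = 0 (G = ((0*5)*(-15))*(-4) = (0*(-15))*(-4) = 0*(-4) = 0)
(q(77) + G)/(y(200) + B) = (77**2 + 0)/((-47 - 1*200) + 10201) = (5929 + 0)/((-47 - 200) + 10201) = 5929/(-247 + 10201) = 5929/9954 = 5929*(1/9954) = 847/1422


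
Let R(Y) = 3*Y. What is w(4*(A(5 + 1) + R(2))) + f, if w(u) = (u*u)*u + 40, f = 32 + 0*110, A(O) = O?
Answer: 110664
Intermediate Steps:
f = 32 (f = 32 + 0 = 32)
w(u) = 40 + u³ (w(u) = u²*u + 40 = u³ + 40 = 40 + u³)
w(4*(A(5 + 1) + R(2))) + f = (40 + (4*((5 + 1) + 3*2))³) + 32 = (40 + (4*(6 + 6))³) + 32 = (40 + (4*12)³) + 32 = (40 + 48³) + 32 = (40 + 110592) + 32 = 110632 + 32 = 110664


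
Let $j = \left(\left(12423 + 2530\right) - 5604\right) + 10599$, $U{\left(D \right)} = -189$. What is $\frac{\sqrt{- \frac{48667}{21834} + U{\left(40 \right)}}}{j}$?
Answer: $\frac{i \sqrt{10129260818}}{145181544} \approx 0.00069323 i$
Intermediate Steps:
$j = 19948$ ($j = \left(14953 - 5604\right) + 10599 = 9349 + 10599 = 19948$)
$\frac{\sqrt{- \frac{48667}{21834} + U{\left(40 \right)}}}{j} = \frac{\sqrt{- \frac{48667}{21834} - 189}}{19948} = \sqrt{\left(-48667\right) \frac{1}{21834} - 189} \cdot \frac{1}{19948} = \sqrt{- \frac{48667}{21834} - 189} \cdot \frac{1}{19948} = \sqrt{- \frac{4175293}{21834}} \cdot \frac{1}{19948} = \frac{i \sqrt{10129260818}}{7278} \cdot \frac{1}{19948} = \frac{i \sqrt{10129260818}}{145181544}$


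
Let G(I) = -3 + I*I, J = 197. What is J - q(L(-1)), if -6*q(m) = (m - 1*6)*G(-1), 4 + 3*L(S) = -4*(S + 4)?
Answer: 1807/9 ≈ 200.78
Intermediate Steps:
L(S) = -20/3 - 4*S/3 (L(S) = -4/3 + (-4*(S + 4))/3 = -4/3 + (-4*(4 + S))/3 = -4/3 + (-16 - 4*S)/3 = -4/3 + (-16/3 - 4*S/3) = -20/3 - 4*S/3)
G(I) = -3 + I²
q(m) = -2 + m/3 (q(m) = -(m - 1*6)*(-3 + (-1)²)/6 = -(m - 6)*(-3 + 1)/6 = -(-6 + m)*(-2)/6 = -(12 - 2*m)/6 = -2 + m/3)
J - q(L(-1)) = 197 - (-2 + (-20/3 - 4/3*(-1))/3) = 197 - (-2 + (-20/3 + 4/3)/3) = 197 - (-2 + (⅓)*(-16/3)) = 197 - (-2 - 16/9) = 197 - 1*(-34/9) = 197 + 34/9 = 1807/9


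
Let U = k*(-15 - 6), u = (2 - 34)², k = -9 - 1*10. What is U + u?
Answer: 1423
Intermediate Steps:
k = -19 (k = -9 - 10 = -19)
u = 1024 (u = (-32)² = 1024)
U = 399 (U = -19*(-15 - 6) = -19*(-21) = 399)
U + u = 399 + 1024 = 1423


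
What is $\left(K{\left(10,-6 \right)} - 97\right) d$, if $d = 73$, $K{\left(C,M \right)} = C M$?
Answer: $-11461$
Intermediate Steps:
$\left(K{\left(10,-6 \right)} - 97\right) d = \left(10 \left(-6\right) - 97\right) 73 = \left(-60 - 97\right) 73 = \left(-157\right) 73 = -11461$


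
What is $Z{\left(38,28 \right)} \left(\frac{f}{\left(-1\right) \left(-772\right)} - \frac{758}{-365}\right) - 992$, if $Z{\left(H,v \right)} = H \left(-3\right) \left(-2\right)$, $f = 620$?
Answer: $- \frac{23627308}{70445} \approx -335.4$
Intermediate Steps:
$Z{\left(H,v \right)} = 6 H$ ($Z{\left(H,v \right)} = - 3 H \left(-2\right) = 6 H$)
$Z{\left(38,28 \right)} \left(\frac{f}{\left(-1\right) \left(-772\right)} - \frac{758}{-365}\right) - 992 = 6 \cdot 38 \left(\frac{620}{\left(-1\right) \left(-772\right)} - \frac{758}{-365}\right) - 992 = 228 \left(\frac{620}{772} - - \frac{758}{365}\right) - 992 = 228 \left(620 \cdot \frac{1}{772} + \frac{758}{365}\right) - 992 = 228 \left(\frac{155}{193} + \frac{758}{365}\right) - 992 = 228 \cdot \frac{202869}{70445} - 992 = \frac{46254132}{70445} - 992 = - \frac{23627308}{70445}$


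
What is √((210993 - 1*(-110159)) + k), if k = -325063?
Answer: I*√3911 ≈ 62.538*I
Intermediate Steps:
√((210993 - 1*(-110159)) + k) = √((210993 - 1*(-110159)) - 325063) = √((210993 + 110159) - 325063) = √(321152 - 325063) = √(-3911) = I*√3911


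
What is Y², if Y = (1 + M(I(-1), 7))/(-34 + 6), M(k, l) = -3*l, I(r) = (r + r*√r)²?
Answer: 25/49 ≈ 0.51020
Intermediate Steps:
I(r) = (r + r^(3/2))²
Y = 5/7 (Y = (1 - 3*7)/(-34 + 6) = (1 - 21)/(-28) = -20*(-1/28) = 5/7 ≈ 0.71429)
Y² = (5/7)² = 25/49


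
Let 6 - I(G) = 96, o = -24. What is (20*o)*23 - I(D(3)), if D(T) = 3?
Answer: -10950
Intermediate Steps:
I(G) = -90 (I(G) = 6 - 1*96 = 6 - 96 = -90)
(20*o)*23 - I(D(3)) = (20*(-24))*23 - 1*(-90) = -480*23 + 90 = -11040 + 90 = -10950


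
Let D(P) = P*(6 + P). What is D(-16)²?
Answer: 25600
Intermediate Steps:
D(-16)² = (-16*(6 - 16))² = (-16*(-10))² = 160² = 25600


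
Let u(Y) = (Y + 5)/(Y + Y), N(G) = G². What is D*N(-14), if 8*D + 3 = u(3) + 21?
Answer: 1421/3 ≈ 473.67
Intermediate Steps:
u(Y) = (5 + Y)/(2*Y) (u(Y) = (5 + Y)/((2*Y)) = (5 + Y)*(1/(2*Y)) = (5 + Y)/(2*Y))
D = 29/12 (D = -3/8 + ((½)*(5 + 3)/3 + 21)/8 = -3/8 + ((½)*(⅓)*8 + 21)/8 = -3/8 + (4/3 + 21)/8 = -3/8 + (⅛)*(67/3) = -3/8 + 67/24 = 29/12 ≈ 2.4167)
D*N(-14) = (29/12)*(-14)² = (29/12)*196 = 1421/3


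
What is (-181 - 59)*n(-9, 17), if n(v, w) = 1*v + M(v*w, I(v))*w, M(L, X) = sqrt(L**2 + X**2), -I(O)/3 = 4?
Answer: 2160 - 12240*sqrt(2617) ≈ -6.2400e+5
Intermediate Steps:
I(O) = -12 (I(O) = -3*4 = -12)
n(v, w) = v + w*sqrt(144 + v**2*w**2) (n(v, w) = 1*v + sqrt((v*w)**2 + (-12)**2)*w = v + sqrt(v**2*w**2 + 144)*w = v + sqrt(144 + v**2*w**2)*w = v + w*sqrt(144 + v**2*w**2))
(-181 - 59)*n(-9, 17) = (-181 - 59)*(-9 + 17*sqrt(144 + (-9)**2*17**2)) = -240*(-9 + 17*sqrt(144 + 81*289)) = -240*(-9 + 17*sqrt(144 + 23409)) = -240*(-9 + 17*sqrt(23553)) = -240*(-9 + 17*(3*sqrt(2617))) = -240*(-9 + 51*sqrt(2617)) = 2160 - 12240*sqrt(2617)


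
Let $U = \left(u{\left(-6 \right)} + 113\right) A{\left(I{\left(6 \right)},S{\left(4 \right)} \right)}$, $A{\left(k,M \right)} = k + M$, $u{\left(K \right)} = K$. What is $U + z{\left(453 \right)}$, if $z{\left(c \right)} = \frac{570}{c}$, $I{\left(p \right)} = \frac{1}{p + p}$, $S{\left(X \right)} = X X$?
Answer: $\frac{3120581}{1812} \approx 1722.2$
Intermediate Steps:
$S{\left(X \right)} = X^{2}$
$I{\left(p \right)} = \frac{1}{2 p}$
$A{\left(k,M \right)} = M + k$
$U = \frac{20651}{12}$ ($U = \left(-6 + 113\right) \left(4^{2} + \frac{1}{2 \cdot 6}\right) = 107 \left(16 + \frac{1}{2} \cdot \frac{1}{6}\right) = 107 \left(16 + \frac{1}{12}\right) = 107 \cdot \frac{193}{12} = \frac{20651}{12} \approx 1720.9$)
$U + z{\left(453 \right)} = \frac{20651}{12} + \frac{570}{453} = \frac{20651}{12} + 570 \cdot \frac{1}{453} = \frac{20651}{12} + \frac{190}{151} = \frac{3120581}{1812}$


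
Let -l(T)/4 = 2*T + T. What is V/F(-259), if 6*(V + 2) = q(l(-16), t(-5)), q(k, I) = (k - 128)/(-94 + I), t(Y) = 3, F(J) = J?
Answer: 578/70707 ≈ 0.0081746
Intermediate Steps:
l(T) = -12*T (l(T) = -4*(2*T + T) = -12*T)
q(k, I) = (-128 + k)/(-94 + I)
V = -578/273 (V = -2 + ((-128 - 12*(-16))/(-94 + 3))/6 = -2 + ((-128 + 192)/(-91))/6 = -2 + (-1/91*64)/6 = -2 + (⅙)*(-64/91) = -2 - 32/273 = -578/273 ≈ -2.1172)
V/F(-259) = -578/273/(-259) = -578/273*(-1/259) = 578/70707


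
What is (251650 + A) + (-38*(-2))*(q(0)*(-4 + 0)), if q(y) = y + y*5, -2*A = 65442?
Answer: 218929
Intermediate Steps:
A = -32721 (A = -½*65442 = -32721)
q(y) = 6*y (q(y) = y + 5*y = 6*y)
(251650 + A) + (-38*(-2))*(q(0)*(-4 + 0)) = (251650 - 32721) + (-38*(-2))*((6*0)*(-4 + 0)) = 218929 + 76*(0*(-4)) = 218929 + 76*0 = 218929 + 0 = 218929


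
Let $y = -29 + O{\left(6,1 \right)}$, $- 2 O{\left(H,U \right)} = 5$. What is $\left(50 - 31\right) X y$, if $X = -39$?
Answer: $\frac{46683}{2} \approx 23342.0$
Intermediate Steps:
$O{\left(H,U \right)} = - \frac{5}{2}$ ($O{\left(H,U \right)} = \left(- \frac{1}{2}\right) 5 = - \frac{5}{2}$)
$y = - \frac{63}{2}$ ($y = -29 - \frac{5}{2} = - \frac{63}{2} \approx -31.5$)
$\left(50 - 31\right) X y = \left(50 - 31\right) \left(-39\right) \left(- \frac{63}{2}\right) = 19 \left(-39\right) \left(- \frac{63}{2}\right) = \left(-741\right) \left(- \frac{63}{2}\right) = \frac{46683}{2}$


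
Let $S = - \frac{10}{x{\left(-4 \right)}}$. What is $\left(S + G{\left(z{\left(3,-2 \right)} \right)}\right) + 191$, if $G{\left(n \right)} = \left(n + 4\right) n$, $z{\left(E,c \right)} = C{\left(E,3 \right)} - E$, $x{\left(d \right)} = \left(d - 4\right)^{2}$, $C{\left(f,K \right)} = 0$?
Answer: $\frac{6011}{32} \approx 187.84$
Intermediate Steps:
$x{\left(d \right)} = \left(-4 + d\right)^{2}$
$z{\left(E,c \right)} = - E$ ($z{\left(E,c \right)} = 0 - E = - E$)
$S = - \frac{5}{32}$ ($S = - \frac{10}{\left(-4 - 4\right)^{2}} = - \frac{10}{\left(-8\right)^{2}} = - \frac{10}{64} = \left(-10\right) \frac{1}{64} = - \frac{5}{32} \approx -0.15625$)
$G{\left(n \right)} = n \left(4 + n\right)$ ($G{\left(n \right)} = \left(4 + n\right) n = n \left(4 + n\right)$)
$\left(S + G{\left(z{\left(3,-2 \right)} \right)}\right) + 191 = \left(- \frac{5}{32} + \left(-1\right) 3 \left(4 - 3\right)\right) + 191 = \left(- \frac{5}{32} - 3 \left(4 - 3\right)\right) + 191 = \left(- \frac{5}{32} - 3\right) + 191 = - \frac{101}{32} + 191 = \frac{6011}{32}$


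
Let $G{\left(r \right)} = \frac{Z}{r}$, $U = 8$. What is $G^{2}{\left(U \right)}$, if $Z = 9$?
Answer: $\frac{81}{64} \approx 1.2656$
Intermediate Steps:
$G{\left(r \right)} = \frac{9}{r}$
$G^{2}{\left(U \right)} = \left(\frac{9}{8}\right)^{2} = \frac{81}{64}$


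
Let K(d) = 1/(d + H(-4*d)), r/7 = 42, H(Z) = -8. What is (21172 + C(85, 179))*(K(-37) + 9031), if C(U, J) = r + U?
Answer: 8758197094/45 ≈ 1.9463e+8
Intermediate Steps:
r = 294 (r = 7*42 = 294)
C(U, J) = 294 + U
K(d) = 1/(-8 + d) (K(d) = 1/(d - 8) = 1/(-8 + d))
(21172 + C(85, 179))*(K(-37) + 9031) = (21172 + (294 + 85))*(1/(-8 - 37) + 9031) = (21172 + 379)*(1/(-45) + 9031) = 21551*(-1/45 + 9031) = 21551*(406394/45) = 8758197094/45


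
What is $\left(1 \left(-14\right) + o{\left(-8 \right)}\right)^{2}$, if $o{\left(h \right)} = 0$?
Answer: $196$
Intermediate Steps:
$\left(1 \left(-14\right) + o{\left(-8 \right)}\right)^{2} = \left(1 \left(-14\right) + 0\right)^{2} = \left(-14 + 0\right)^{2} = \left(-14\right)^{2} = 196$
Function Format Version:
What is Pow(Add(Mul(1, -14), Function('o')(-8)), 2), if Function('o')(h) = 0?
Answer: 196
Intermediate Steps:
Pow(Add(Mul(1, -14), Function('o')(-8)), 2) = Pow(Add(Mul(1, -14), 0), 2) = Pow(Add(-14, 0), 2) = Pow(-14, 2) = 196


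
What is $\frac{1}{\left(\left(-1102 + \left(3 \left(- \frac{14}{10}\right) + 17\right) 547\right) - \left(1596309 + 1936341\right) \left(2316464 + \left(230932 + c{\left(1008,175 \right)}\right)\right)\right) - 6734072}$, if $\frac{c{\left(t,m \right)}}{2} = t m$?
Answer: $- \frac{5}{51226920637862} \approx -9.7605 \cdot 10^{-14}$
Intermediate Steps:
$c{\left(t,m \right)} = 2 m t$ ($c{\left(t,m \right)} = 2 t m = 2 m t$)
$\frac{1}{\left(\left(-1102 + \left(3 \left(- \frac{14}{10}\right) + 17\right) 547\right) - \left(1596309 + 1936341\right) \left(2316464 + \left(230932 + c{\left(1008,175 \right)}\right)\right)\right) - 6734072} = \frac{1}{\left(\left(-1102 + \left(3 \left(- \frac{14}{10}\right) + 17\right) 547\right) - \left(1596309 + 1936341\right) \left(2316464 + \left(230932 + 2 \cdot 175 \cdot 1008\right)\right)\right) - 6734072} = \frac{1}{\left(\left(-1102 + \left(3 \left(\left(-14\right) \frac{1}{10}\right) + 17\right) 547\right) - 3532650 \left(2316464 + \left(230932 + 352800\right)\right)\right) - 6734072} = \frac{1}{\left(\left(-1102 + \left(3 \left(- \frac{7}{5}\right) + 17\right) 547\right) - 3532650 \left(2316464 + 583732\right)\right) - 6734072} = \frac{1}{\left(\left(-1102 + \left(- \frac{21}{5} + 17\right) 547\right) - 3532650 \cdot 2900196\right) - 6734072} = \frac{1}{\left(\left(-1102 + \frac{64}{5} \cdot 547\right) - 10245377399400\right) - 6734072} = \frac{1}{\left(\left(-1102 + \frac{35008}{5}\right) - 10245377399400\right) - 6734072} = \frac{1}{\left(\frac{29498}{5} - 10245377399400\right) - 6734072} = \frac{1}{- \frac{51226886967502}{5} - 6734072} = \frac{1}{- \frac{51226920637862}{5}} = - \frac{5}{51226920637862}$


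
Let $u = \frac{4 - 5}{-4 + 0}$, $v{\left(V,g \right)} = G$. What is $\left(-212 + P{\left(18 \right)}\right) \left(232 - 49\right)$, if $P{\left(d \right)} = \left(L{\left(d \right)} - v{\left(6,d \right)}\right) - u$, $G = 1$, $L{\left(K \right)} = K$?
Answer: $- \frac{142923}{4} \approx -35731.0$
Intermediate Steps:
$v{\left(V,g \right)} = 1$
$u = \frac{1}{4}$ ($u = - \frac{1}{-4} = \left(-1\right) \left(- \frac{1}{4}\right) = \frac{1}{4} \approx 0.25$)
$P{\left(d \right)} = - \frac{5}{4} + d$ ($P{\left(d \right)} = \left(d - 1\right) - \frac{1}{4} = \left(-1 + d\right) - \frac{1}{4} = - \frac{5}{4} + d$)
$\left(-212 + P{\left(18 \right)}\right) \left(232 - 49\right) = \left(-212 + \left(- \frac{5}{4} + 18\right)\right) \left(232 - 49\right) = \left(-212 + \frac{67}{4}\right) 183 = \left(- \frac{781}{4}\right) 183 = - \frac{142923}{4}$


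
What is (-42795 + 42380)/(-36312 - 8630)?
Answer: 415/44942 ≈ 0.0092341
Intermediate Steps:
(-42795 + 42380)/(-36312 - 8630) = -415/(-44942) = -415*(-1/44942) = 415/44942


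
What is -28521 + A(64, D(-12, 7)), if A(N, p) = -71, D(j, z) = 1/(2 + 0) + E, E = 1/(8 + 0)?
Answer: -28592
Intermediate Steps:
E = ⅛ (E = 1/8 = ⅛ ≈ 0.12500)
D(j, z) = 5/8 (D(j, z) = 1/(2 + 0) + ⅛ = 1/2 + ⅛ = ½ + ⅛ = 5/8)
-28521 + A(64, D(-12, 7)) = -28521 - 71 = -28592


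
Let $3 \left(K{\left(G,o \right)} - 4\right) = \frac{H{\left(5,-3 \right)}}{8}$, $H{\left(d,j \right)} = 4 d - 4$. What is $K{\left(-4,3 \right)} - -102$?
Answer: $\frac{320}{3} \approx 106.67$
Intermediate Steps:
$H{\left(d,j \right)} = -4 + 4 d$
$K{\left(G,o \right)} = \frac{14}{3}$ ($K{\left(G,o \right)} = 4 + \frac{\left(-4 + 4 \cdot 5\right) \frac{1}{8}}{3} = 4 + \frac{\left(-4 + 20\right) \frac{1}{8}}{3} = 4 + \frac{16 \cdot \frac{1}{8}}{3} = 4 + \frac{1}{3} \cdot 2 = 4 + \frac{2}{3} = \frac{14}{3}$)
$K{\left(-4,3 \right)} - -102 = \frac{14}{3} - -102 = \frac{14}{3} + 102 = \frac{320}{3}$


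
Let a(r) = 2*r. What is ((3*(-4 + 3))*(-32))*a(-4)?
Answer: -768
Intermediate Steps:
((3*(-4 + 3))*(-32))*a(-4) = ((3*(-4 + 3))*(-32))*(2*(-4)) = ((3*(-1))*(-32))*(-8) = -3*(-32)*(-8) = 96*(-8) = -768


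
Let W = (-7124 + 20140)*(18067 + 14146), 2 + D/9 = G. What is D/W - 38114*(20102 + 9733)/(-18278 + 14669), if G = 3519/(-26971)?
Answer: 1428807837901503952131/4534716427035368 ≈ 3.1508e+5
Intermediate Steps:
G = -3519/26971 (G = 3519*(-1/26971) = -3519/26971 ≈ -0.13047)
D = -517149/26971 (D = -18 + 9*(-3519/26971) = -18 - 31671/26971 = -517149/26971 ≈ -19.174)
W = 419284408 (W = 13016*32213 = 419284408)
D/W - 38114*(20102 + 9733)/(-18278 + 14669) = -517149/26971/419284408 - 38114*(20102 + 9733)/(-18278 + 14669) = -517149/26971*1/419284408 - 38114/((-3609/29835)) = -517149/11308519768168 - 38114/((-3609*1/29835)) = -517149/11308519768168 - 38114/(-401/3315) = -517149/11308519768168 - 38114*(-3315/401) = -517149/11308519768168 + 126347910/401 = 1428807837901503952131/4534716427035368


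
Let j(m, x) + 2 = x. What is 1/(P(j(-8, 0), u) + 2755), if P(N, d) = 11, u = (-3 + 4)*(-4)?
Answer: 1/2766 ≈ 0.00036153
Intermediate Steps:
j(m, x) = -2 + x
u = -4 (u = 1*(-4) = -4)
1/(P(j(-8, 0), u) + 2755) = 1/(11 + 2755) = 1/2766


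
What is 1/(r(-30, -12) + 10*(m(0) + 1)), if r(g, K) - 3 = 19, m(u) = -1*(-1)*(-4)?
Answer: -⅛ ≈ -0.12500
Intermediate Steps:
m(u) = -4 (m(u) = 1*(-4) = -4)
r(g, K) = 22 (r(g, K) = 3 + 19 = 22)
1/(r(-30, -12) + 10*(m(0) + 1)) = 1/(22 + 10*(-4 + 1)) = 1/(22 + 10*(-3)) = 1/(22 - 30) = 1/(-8) = -⅛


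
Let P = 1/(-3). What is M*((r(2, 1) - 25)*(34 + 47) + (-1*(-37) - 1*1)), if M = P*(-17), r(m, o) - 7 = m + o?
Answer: -6681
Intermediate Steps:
r(m, o) = 7 + m + o (r(m, o) = 7 + (m + o) = 7 + m + o)
P = -⅓ ≈ -0.33333
M = 17/3 (M = -⅓*(-17) = 17/3 ≈ 5.6667)
M*((r(2, 1) - 25)*(34 + 47) + (-1*(-37) - 1*1)) = 17*(((7 + 2 + 1) - 25)*(34 + 47) + (-1*(-37) - 1*1))/3 = 17*((10 - 25)*81 + (37 - 1))/3 = 17*(-15*81 + 36)/3 = 17*(-1215 + 36)/3 = (17/3)*(-1179) = -6681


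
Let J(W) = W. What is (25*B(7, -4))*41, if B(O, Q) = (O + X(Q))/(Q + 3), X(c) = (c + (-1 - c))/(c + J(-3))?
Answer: -51250/7 ≈ -7321.4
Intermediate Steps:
X(c) = -1/(-3 + c) (X(c) = (c + (-1 - c))/(c - 3) = -1/(-3 + c))
B(O, Q) = (O - 1/(-3 + Q))/(3 + Q) (B(O, Q) = (O - 1/(-3 + Q))/(Q + 3) = (O - 1/(-3 + Q))/(3 + Q))
(25*B(7, -4))*41 = (25*((-1 + 7*(-3 - 4))/((-3 - 4)*(3 - 4))))*41 = (25*((-1 + 7*(-7))/(-7*(-1))))*41 = (25*(-1/7*(-1)*(-1 - 49)))*41 = (25*(-1/7*(-1)*(-50)))*41 = (25*(-50/7))*41 = -1250/7*41 = -51250/7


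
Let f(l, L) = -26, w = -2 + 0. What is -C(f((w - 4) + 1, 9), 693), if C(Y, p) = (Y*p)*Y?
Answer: -468468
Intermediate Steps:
w = -2
C(Y, p) = p*Y²
-C(f((w - 4) + 1, 9), 693) = -693*(-26)² = -693*676 = -1*468468 = -468468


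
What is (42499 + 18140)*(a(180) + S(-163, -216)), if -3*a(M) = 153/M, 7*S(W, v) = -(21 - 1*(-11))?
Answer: -41214307/140 ≈ -2.9439e+5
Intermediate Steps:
S(W, v) = -32/7 (S(W, v) = (-(21 - 1*(-11)))/7 = (-(21 + 11))/7 = (-1*32)/7 = (⅐)*(-32) = -32/7)
a(M) = -51/M
(42499 + 18140)*(a(180) + S(-163, -216)) = (42499 + 18140)*(-51/180 - 32/7) = 60639*(-51*1/180 - 32/7) = 60639*(-17/60 - 32/7) = 60639*(-2039/420) = -41214307/140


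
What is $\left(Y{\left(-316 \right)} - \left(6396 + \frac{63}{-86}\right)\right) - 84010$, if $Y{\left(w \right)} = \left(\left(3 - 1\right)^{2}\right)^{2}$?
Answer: $- \frac{7773477}{86} \approx -90389.0$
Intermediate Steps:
$Y{\left(w \right)} = 16$ ($Y{\left(w \right)} = \left(2^{2}\right)^{2} = 4^{2} = 16$)
$\left(Y{\left(-316 \right)} - \left(6396 + \frac{63}{-86}\right)\right) - 84010 = \left(16 - \left(6396 + \frac{63}{-86}\right)\right) - 84010 = \left(16 - \frac{549993}{86}\right) - 84010 = - \frac{548617}{86} - 84010 = - \frac{7773477}{86}$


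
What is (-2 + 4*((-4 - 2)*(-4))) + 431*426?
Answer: 183700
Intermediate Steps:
(-2 + 4*((-4 - 2)*(-4))) + 431*426 = (-2 + 4*(-6*(-4))) + 183606 = (-2 + 4*24) + 183606 = (-2 + 96) + 183606 = 94 + 183606 = 183700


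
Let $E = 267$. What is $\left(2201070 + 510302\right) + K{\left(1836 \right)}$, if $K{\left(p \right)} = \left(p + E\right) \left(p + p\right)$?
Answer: $10433588$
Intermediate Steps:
$K{\left(p \right)} = 2 p \left(267 + p\right)$ ($K{\left(p \right)} = \left(p + 267\right) \left(p + p\right) = \left(267 + p\right) 2 p = 2 p \left(267 + p\right)$)
$\left(2201070 + 510302\right) + K{\left(1836 \right)} = \left(2201070 + 510302\right) + 2 \cdot 1836 \left(267 + 1836\right) = 2711372 + 2 \cdot 1836 \cdot 2103 = 2711372 + 7722216 = 10433588$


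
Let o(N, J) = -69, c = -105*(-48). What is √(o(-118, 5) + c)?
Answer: √4971 ≈ 70.505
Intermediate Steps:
c = 5040
√(o(-118, 5) + c) = √(-69 + 5040) = √4971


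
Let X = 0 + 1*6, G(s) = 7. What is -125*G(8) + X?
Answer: -869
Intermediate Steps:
X = 6 (X = 0 + 6 = 6)
-125*G(8) + X = -125*7 + 6 = -875 + 6 = -869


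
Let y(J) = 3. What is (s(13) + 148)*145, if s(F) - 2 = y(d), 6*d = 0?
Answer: 22185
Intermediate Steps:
d = 0 (d = (⅙)*0 = 0)
s(F) = 5 (s(F) = 2 + 3 = 5)
(s(13) + 148)*145 = (5 + 148)*145 = 153*145 = 22185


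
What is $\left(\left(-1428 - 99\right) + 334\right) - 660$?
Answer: $-1853$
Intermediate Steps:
$\left(\left(-1428 - 99\right) + 334\right) - 660 = \left(-1527 + 334\right) - 660 = -1193 - 660 = -1853$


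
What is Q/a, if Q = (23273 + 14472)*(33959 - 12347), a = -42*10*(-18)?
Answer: 13595749/126 ≈ 1.0790e+5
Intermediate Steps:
a = 7560 (a = -420*(-18) = 7560)
Q = 815744940 (Q = 37745*21612 = 815744940)
Q/a = 815744940/7560 = 815744940*(1/7560) = 13595749/126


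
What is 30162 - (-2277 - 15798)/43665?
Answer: 87802787/2911 ≈ 30162.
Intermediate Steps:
30162 - (-2277 - 15798)/43665 = 30162 - (-18075)/43665 = 30162 - 1*(-1205/2911) = 30162 + 1205/2911 = 87802787/2911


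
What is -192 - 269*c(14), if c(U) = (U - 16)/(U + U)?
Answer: -2419/14 ≈ -172.79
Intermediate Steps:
c(U) = (-16 + U)/(2*U) (c(U) = (-16 + U)/((2*U)) = (-16 + U)*(1/(2*U)) = (-16 + U)/(2*U))
-192 - 269*c(14) = -192 - 269*(-16 + 14)/(2*14) = -192 - 269*(-2)/(2*14) = -192 - 269*(-1/14) = -192 + 269/14 = -2419/14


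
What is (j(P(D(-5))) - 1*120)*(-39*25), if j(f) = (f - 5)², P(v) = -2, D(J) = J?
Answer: 69225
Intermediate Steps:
j(f) = (-5 + f)²
(j(P(D(-5))) - 1*120)*(-39*25) = ((-5 - 2)² - 1*120)*(-39*25) = ((-7)² - 120)*(-975) = (49 - 120)*(-975) = -71*(-975) = 69225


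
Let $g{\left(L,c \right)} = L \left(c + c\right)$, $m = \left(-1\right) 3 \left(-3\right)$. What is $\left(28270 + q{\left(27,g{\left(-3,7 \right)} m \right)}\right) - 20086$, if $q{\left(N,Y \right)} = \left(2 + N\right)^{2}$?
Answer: $9025$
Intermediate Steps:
$m = 9$ ($m = \left(-3\right) \left(-3\right) = 9$)
$g{\left(L,c \right)} = 2 L c$ ($g{\left(L,c \right)} = L 2 c = 2 L c$)
$\left(28270 + q{\left(27,g{\left(-3,7 \right)} m \right)}\right) - 20086 = \left(28270 + \left(2 + 27\right)^{2}\right) - 20086 = \left(28270 + 29^{2}\right) - 20086 = \left(28270 + 841\right) - 20086 = 29111 - 20086 = 9025$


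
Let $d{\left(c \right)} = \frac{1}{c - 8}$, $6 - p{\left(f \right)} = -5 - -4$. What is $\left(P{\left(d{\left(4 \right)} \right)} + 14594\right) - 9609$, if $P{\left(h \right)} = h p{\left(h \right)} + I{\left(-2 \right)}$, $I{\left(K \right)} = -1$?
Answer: $\frac{19929}{4} \approx 4982.3$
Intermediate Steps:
$p{\left(f \right)} = 7$ ($p{\left(f \right)} = 6 - \left(-5 - -4\right) = 6 - \left(-5 + 4\right) = 6 - -1 = 6 + 1 = 7$)
$d{\left(c \right)} = \frac{1}{-8 + c}$
$P{\left(h \right)} = -1 + 7 h$ ($P{\left(h \right)} = h 7 - 1 = 7 h - 1 = -1 + 7 h$)
$\left(P{\left(d{\left(4 \right)} \right)} + 14594\right) - 9609 = \left(\left(-1 + \frac{7}{-8 + 4}\right) + 14594\right) - 9609 = \left(\left(-1 + \frac{7}{-4}\right) + 14594\right) - 9609 = \left(\left(-1 + 7 \left(- \frac{1}{4}\right)\right) + 14594\right) - 9609 = \left(\left(-1 - \frac{7}{4}\right) + 14594\right) - 9609 = \left(- \frac{11}{4} + 14594\right) - 9609 = \frac{58365}{4} - 9609 = \frac{19929}{4}$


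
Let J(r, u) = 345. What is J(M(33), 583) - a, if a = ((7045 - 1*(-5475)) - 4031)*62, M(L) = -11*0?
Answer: -525973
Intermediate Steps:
M(L) = 0
a = 526318 (a = ((7045 + 5475) - 4031)*62 = (12520 - 4031)*62 = 8489*62 = 526318)
J(M(33), 583) - a = 345 - 1*526318 = 345 - 526318 = -525973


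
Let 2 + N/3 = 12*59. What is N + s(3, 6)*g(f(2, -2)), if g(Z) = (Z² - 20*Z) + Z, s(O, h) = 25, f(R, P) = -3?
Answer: 3768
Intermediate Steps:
N = 2118 (N = -6 + 3*(12*59) = -6 + 3*708 = -6 + 2124 = 2118)
g(Z) = Z² - 19*Z
N + s(3, 6)*g(f(2, -2)) = 2118 + 25*(-3*(-19 - 3)) = 2118 + 25*(-3*(-22)) = 2118 + 25*66 = 2118 + 1650 = 3768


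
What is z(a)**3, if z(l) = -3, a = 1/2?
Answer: -27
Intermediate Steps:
a = 1/2 ≈ 0.50000
z(a)**3 = (-3)**3 = -27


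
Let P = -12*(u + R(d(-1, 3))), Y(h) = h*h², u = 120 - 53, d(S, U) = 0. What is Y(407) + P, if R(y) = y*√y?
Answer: 67418339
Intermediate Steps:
u = 67
R(y) = y^(3/2)
Y(h) = h³
P = -804 (P = -12*(67 + 0^(3/2)) = -12*(67 + 0) = -12*67 = -804)
Y(407) + P = 407³ - 804 = 67419143 - 804 = 67418339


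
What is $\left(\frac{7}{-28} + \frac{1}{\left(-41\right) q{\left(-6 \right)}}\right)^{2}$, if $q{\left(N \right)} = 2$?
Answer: $\frac{1849}{26896} \approx 0.068746$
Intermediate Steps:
$\left(\frac{7}{-28} + \frac{1}{\left(-41\right) q{\left(-6 \right)}}\right)^{2} = \left(\frac{7}{-28} + \frac{1}{\left(-41\right) 2}\right)^{2} = \left(7 \left(- \frac{1}{28}\right) - \frac{1}{82}\right)^{2} = \left(- \frac{1}{4} - \frac{1}{82}\right)^{2} = \left(- \frac{43}{164}\right)^{2} = \frac{1849}{26896}$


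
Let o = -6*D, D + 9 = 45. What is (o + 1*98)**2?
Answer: 13924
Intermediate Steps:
D = 36 (D = -9 + 45 = 36)
o = -216 (o = -6*36 = -216)
(o + 1*98)**2 = (-216 + 1*98)**2 = (-216 + 98)**2 = (-118)**2 = 13924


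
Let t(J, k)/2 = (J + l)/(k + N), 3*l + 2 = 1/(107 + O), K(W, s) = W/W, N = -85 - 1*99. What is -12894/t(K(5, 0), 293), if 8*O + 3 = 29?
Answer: -929702529/445 ≈ -2.0892e+6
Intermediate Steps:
N = -184 (N = -85 - 99 = -184)
O = 13/4 (O = -3/8 + (1/8)*29 = -3/8 + 29/8 = 13/4 ≈ 3.2500)
K(W, s) = 1
l = -878/1323 (l = -2/3 + 1/(3*(107 + 13/4)) = -2/3 + 1/(3*(441/4)) = -2/3 + (1/3)*(4/441) = -2/3 + 4/1323 = -878/1323 ≈ -0.66364)
t(J, k) = 2*(-878/1323 + J)/(-184 + k) (t(J, k) = 2*((J - 878/1323)/(k - 184)) = 2*((-878/1323 + J)/(-184 + k)) = 2*(-878/1323 + J)/(-184 + k))
-12894/t(K(5, 0), 293) = -12894*1323*(-184 + 293)/(2*(-878 + 1323*1)) = -12894*144207/(2*(-878 + 1323)) = -12894/((2/1323)*(1/109)*445) = -12894/890/144207 = -12894*144207/890 = -929702529/445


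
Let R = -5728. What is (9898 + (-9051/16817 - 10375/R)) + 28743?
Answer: 3722324224663/96327776 ≈ 38642.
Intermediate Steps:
(9898 + (-9051/16817 - 10375/R)) + 28743 = (9898 + (-9051/16817 - 10375/(-5728))) + 28743 = (9898 + (-9051*1/16817 - 10375*(-1/5728))) + 28743 = (9898 + (-9051/16817 + 10375/5728)) + 28743 = (9898 + 122632247/96327776) + 28743 = 953574959095/96327776 + 28743 = 3722324224663/96327776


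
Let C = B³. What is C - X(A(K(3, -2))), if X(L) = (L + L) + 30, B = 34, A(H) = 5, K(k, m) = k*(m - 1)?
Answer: 39264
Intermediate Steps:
K(k, m) = k*(-1 + m)
X(L) = 30 + 2*L (X(L) = 2*L + 30 = 30 + 2*L)
C = 39304 (C = 34³ = 39304)
C - X(A(K(3, -2))) = 39304 - (30 + 2*5) = 39304 - (30 + 10) = 39304 - 1*40 = 39304 - 40 = 39264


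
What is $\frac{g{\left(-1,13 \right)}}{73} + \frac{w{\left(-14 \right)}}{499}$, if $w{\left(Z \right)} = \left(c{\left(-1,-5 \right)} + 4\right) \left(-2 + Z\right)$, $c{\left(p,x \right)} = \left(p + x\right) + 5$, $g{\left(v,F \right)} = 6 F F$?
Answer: $\frac{502482}{36427} \approx 13.794$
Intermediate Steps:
$g{\left(v,F \right)} = 6 F^{2}$
$c{\left(p,x \right)} = 5 + p + x$
$w{\left(Z \right)} = -6 + 3 Z$ ($w{\left(Z \right)} = \left(\left(5 - 1 - 5\right) + 4\right) \left(-2 + Z\right) = \left(-1 + 4\right) \left(-2 + Z\right) = 3 \left(-2 + Z\right) = -6 + 3 Z$)
$\frac{g{\left(-1,13 \right)}}{73} + \frac{w{\left(-14 \right)}}{499} = \frac{6 \cdot 13^{2}}{73} + \frac{-6 + 3 \left(-14\right)}{499} = 6 \cdot 169 \cdot \frac{1}{73} + \left(-6 - 42\right) \frac{1}{499} = 1014 \cdot \frac{1}{73} - \frac{48}{499} = \frac{1014}{73} - \frac{48}{499} = \frac{502482}{36427}$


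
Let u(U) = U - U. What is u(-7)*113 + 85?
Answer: 85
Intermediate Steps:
u(U) = 0
u(-7)*113 + 85 = 0*113 + 85 = 0 + 85 = 85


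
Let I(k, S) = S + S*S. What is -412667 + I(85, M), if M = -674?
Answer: 40935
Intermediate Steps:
I(k, S) = S + S²
-412667 + I(85, M) = -412667 - 674*(1 - 674) = -412667 - 674*(-673) = -412667 + 453602 = 40935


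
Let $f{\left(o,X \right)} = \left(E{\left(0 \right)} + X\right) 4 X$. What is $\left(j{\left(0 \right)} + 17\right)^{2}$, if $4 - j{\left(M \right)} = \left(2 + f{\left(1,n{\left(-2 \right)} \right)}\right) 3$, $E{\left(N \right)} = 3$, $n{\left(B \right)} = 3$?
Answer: $40401$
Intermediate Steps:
$f{\left(o,X \right)} = X \left(12 + 4 X\right)$ ($f{\left(o,X \right)} = \left(3 + X\right) 4 X = \left(12 + 4 X\right) X = X \left(12 + 4 X\right)$)
$j{\left(M \right)} = -218$ ($j{\left(M \right)} = 4 - \left(2 + 4 \cdot 3 \left(3 + 3\right)\right) 3 = 4 - \left(2 + 4 \cdot 3 \cdot 6\right) 3 = 4 - \left(2 + 72\right) 3 = 4 - 74 \cdot 3 = 4 - 222 = -218$)
$\left(j{\left(0 \right)} + 17\right)^{2} = \left(-218 + 17\right)^{2} = \left(-201\right)^{2} = 40401$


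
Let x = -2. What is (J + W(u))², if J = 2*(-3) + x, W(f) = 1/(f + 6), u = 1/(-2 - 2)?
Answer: 32400/529 ≈ 61.248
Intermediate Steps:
u = -¼ (u = 1/(-4) = -¼ ≈ -0.25000)
W(f) = 1/(6 + f)
J = -8 (J = 2*(-3) - 2 = -6 - 2 = -8)
(J + W(u))² = (-8 + 1/(6 - ¼))² = (-8 + 1/(23/4))² = (-8 + 4/23)² = (-180/23)² = 32400/529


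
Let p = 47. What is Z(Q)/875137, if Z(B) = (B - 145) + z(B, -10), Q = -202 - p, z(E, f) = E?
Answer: -643/875137 ≈ -0.00073474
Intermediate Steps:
Q = -249 (Q = -202 - 1*47 = -202 - 47 = -249)
Z(B) = -145 + 2*B (Z(B) = (B - 145) + B = (-145 + B) + B = -145 + 2*B)
Z(Q)/875137 = (-145 + 2*(-249))/875137 = (-145 - 498)*(1/875137) = -643*1/875137 = -643/875137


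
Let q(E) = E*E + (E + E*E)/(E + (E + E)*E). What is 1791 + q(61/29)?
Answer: 228078442/126991 ≈ 1796.0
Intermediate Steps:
q(E) = E**2 + (E + E**2)/(E + 2*E**2) (q(E) = E**2 + (E + E**2)/(E + (2*E)*E) = E**2 + (E + E**2)/(E + 2*E**2))
1791 + q(61/29) = 1791 + (1 + 61/29 + (61/29)**2 + 2*(61/29)**3)/(1 + 2*(61/29)) = 1791 + (1 + 61/29 + 3721/841 + 2*(226981/24389))/(1 + 122/29) = 1791 + (1 + 61/29 + 3721/841 + 453962/24389)/(151/29) = 1791 + (29/151)*(637561/24389) = 1791 + 637561/126991 = 228078442/126991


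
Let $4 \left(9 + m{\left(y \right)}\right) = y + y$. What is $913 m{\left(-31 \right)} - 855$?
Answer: $- \frac{46447}{2} \approx -23224.0$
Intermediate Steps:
$m{\left(y \right)} = -9 + \frac{y}{2}$ ($m{\left(y \right)} = -9 + \frac{y + y}{4} = -9 + \frac{2 y}{4} = -9 + \frac{y}{2}$)
$913 m{\left(-31 \right)} - 855 = 913 \left(-9 + \frac{1}{2} \left(-31\right)\right) - 855 = 913 \left(-9 - \frac{31}{2}\right) - 855 = 913 \left(- \frac{49}{2}\right) - 855 = - \frac{44737}{2} - 855 = - \frac{46447}{2}$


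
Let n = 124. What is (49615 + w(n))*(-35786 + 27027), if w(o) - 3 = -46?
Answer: -434201148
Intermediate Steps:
w(o) = -43 (w(o) = 3 - 46 = -43)
(49615 + w(n))*(-35786 + 27027) = (49615 - 43)*(-35786 + 27027) = 49572*(-8759) = -434201148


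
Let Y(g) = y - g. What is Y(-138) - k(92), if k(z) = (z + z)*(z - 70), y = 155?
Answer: -3755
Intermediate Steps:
Y(g) = 155 - g
k(z) = 2*z*(-70 + z) (k(z) = (2*z)*(-70 + z) = 2*z*(-70 + z))
Y(-138) - k(92) = (155 - 1*(-138)) - 2*92*(-70 + 92) = (155 + 138) - 2*92*22 = 293 - 1*4048 = 293 - 4048 = -3755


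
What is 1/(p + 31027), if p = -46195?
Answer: -1/15168 ≈ -6.5928e-5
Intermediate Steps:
1/(p + 31027) = 1/(-46195 + 31027) = 1/(-15168) = -1/15168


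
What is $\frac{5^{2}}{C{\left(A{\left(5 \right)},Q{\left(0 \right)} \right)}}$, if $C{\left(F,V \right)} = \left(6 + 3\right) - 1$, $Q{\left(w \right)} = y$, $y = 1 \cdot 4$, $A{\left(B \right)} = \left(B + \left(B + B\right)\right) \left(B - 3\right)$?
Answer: $\frac{25}{8} \approx 3.125$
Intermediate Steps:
$A{\left(B \right)} = 3 B \left(-3 + B\right)$ ($A{\left(B \right)} = \left(B + 2 B\right) \left(-3 + B\right) = 3 B \left(-3 + B\right)$)
$y = 4$
$Q{\left(w \right)} = 4$
$C{\left(F,V \right)} = 8$ ($C{\left(F,V \right)} = 9 - 1 = 8$)
$\frac{5^{2}}{C{\left(A{\left(5 \right)},Q{\left(0 \right)} \right)}} = \frac{5^{2}}{8} = 25 \cdot \frac{1}{8} = \frac{25}{8}$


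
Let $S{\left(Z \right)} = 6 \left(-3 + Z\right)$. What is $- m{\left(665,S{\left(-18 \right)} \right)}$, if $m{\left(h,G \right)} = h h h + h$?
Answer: $-294080290$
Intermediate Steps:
$S{\left(Z \right)} = -18 + 6 Z$
$m{\left(h,G \right)} = h + h^{3}$ ($m{\left(h,G \right)} = h h^{2} + h = h^{3} + h = h + h^{3}$)
$- m{\left(665,S{\left(-18 \right)} \right)} = - (665 + 665^{3}) = - (665 + 294079625) = \left(-1\right) 294080290 = -294080290$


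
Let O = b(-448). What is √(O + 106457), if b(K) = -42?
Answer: √106415 ≈ 326.21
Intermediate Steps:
O = -42
√(O + 106457) = √(-42 + 106457) = √106415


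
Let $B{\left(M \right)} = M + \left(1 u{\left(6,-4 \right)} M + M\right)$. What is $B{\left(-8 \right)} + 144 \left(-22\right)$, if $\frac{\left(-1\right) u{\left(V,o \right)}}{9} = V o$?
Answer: $-4912$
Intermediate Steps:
$u{\left(V,o \right)} = - 9 V o$
$B{\left(M \right)} = 218 M$ ($B{\left(M \right)} = M + \left(1 \left(\left(-9\right) 6 \left(-4\right)\right) M + M\right) = M + \left(1 \cdot 216 M + M\right) = M + \left(216 M + M\right) = M + 217 M = 218 M$)
$B{\left(-8 \right)} + 144 \left(-22\right) = 218 \left(-8\right) + 144 \left(-22\right) = -1744 - 3168 = -4912$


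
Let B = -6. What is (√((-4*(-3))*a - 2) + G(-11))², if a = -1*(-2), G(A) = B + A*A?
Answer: (115 + √22)² ≈ 14326.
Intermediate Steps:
G(A) = -6 + A² (G(A) = -6 + A*A = -6 + A²)
a = 2
(√((-4*(-3))*a - 2) + G(-11))² = (√(-4*(-3)*2 - 2) + (-6 + (-11)²))² = (√(12*2 - 2) + (-6 + 121))² = (√(24 - 2) + 115)² = (√22 + 115)² = (115 + √22)²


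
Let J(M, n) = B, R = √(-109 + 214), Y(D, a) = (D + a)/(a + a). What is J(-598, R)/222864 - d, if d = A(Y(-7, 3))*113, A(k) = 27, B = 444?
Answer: -56663135/18572 ≈ -3051.0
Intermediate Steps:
Y(D, a) = (D + a)/(2*a) (Y(D, a) = (D + a)/((2*a)) = (D + a)*(1/(2*a)) = (D + a)/(2*a))
R = √105 ≈ 10.247
J(M, n) = 444
d = 3051 (d = 27*113 = 3051)
J(-598, R)/222864 - d = 444/222864 - 1*3051 = 444*(1/222864) - 3051 = 37/18572 - 3051 = -56663135/18572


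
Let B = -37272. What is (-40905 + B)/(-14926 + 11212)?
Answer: 26059/1238 ≈ 21.049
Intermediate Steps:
(-40905 + B)/(-14926 + 11212) = (-40905 - 37272)/(-14926 + 11212) = -78177/(-3714) = -78177*(-1/3714) = 26059/1238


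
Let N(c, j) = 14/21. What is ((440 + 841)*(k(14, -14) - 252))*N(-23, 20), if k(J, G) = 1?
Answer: -214354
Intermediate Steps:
N(c, j) = ⅔ (N(c, j) = 14*(1/21) = ⅔)
((440 + 841)*(k(14, -14) - 252))*N(-23, 20) = ((440 + 841)*(1 - 252))*(⅔) = (1281*(-251))*(⅔) = -321531*⅔ = -214354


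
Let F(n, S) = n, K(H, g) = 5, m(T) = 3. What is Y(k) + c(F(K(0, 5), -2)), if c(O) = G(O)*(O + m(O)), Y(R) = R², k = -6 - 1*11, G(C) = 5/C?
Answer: 297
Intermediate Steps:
k = -17 (k = -6 - 11 = -17)
c(O) = 5*(3 + O)/O (c(O) = (5/O)*(O + 3) = (5/O)*(3 + O) = 5*(3 + O)/O)
Y(k) + c(F(K(0, 5), -2)) = (-17)² + (5 + 15/5) = 289 + (5 + 15*(⅕)) = 289 + (5 + 3) = 289 + 8 = 297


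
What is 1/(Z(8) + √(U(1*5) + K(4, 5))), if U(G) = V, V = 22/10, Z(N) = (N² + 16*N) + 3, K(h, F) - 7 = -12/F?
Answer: 975/190091 - √170/190091 ≈ 0.0050605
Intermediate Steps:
K(h, F) = 7 - 12/F
Z(N) = 3 + N² + 16*N
V = 11/5 (V = 22*(⅒) = 11/5 ≈ 2.2000)
U(G) = 11/5
1/(Z(8) + √(U(1*5) + K(4, 5))) = 1/((3 + 8² + 16*8) + √(11/5 + (7 - 12/5))) = 1/((3 + 64 + 128) + √(11/5 + (7 - 12*⅕))) = 1/(195 + √(11/5 + (7 - 12/5))) = 1/(195 + √(11/5 + 23/5)) = 1/(195 + √(34/5)) = 1/(195 + √170/5)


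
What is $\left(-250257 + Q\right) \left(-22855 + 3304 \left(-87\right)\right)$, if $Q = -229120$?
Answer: $148752121231$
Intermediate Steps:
$\left(-250257 + Q\right) \left(-22855 + 3304 \left(-87\right)\right) = \left(-250257 - 229120\right) \left(-22855 + 3304 \left(-87\right)\right) = - 479377 \left(-22855 - 287448\right) = \left(-479377\right) \left(-310303\right) = 148752121231$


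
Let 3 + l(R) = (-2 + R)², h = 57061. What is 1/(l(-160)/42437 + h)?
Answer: 42437/2421523898 ≈ 1.7525e-5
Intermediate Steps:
l(R) = -3 + (-2 + R)²
1/(l(-160)/42437 + h) = 1/((-3 + (-2 - 160)²)/42437 + 57061) = 1/((-3 + (-162)²)*(1/42437) + 57061) = 1/((-3 + 26244)*(1/42437) + 57061) = 1/(26241*(1/42437) + 57061) = 1/(26241/42437 + 57061) = 1/(2421523898/42437) = 42437/2421523898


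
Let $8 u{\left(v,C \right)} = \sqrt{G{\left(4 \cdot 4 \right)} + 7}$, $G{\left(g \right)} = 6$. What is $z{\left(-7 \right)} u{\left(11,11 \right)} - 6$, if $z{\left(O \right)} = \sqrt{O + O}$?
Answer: $-6 + \frac{i \sqrt{182}}{8} \approx -6.0 + 1.6863 i$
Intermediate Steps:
$z{\left(O \right)} = \sqrt{2} \sqrt{O}$ ($z{\left(O \right)} = \sqrt{2 O} = \sqrt{2} \sqrt{O}$)
$u{\left(v,C \right)} = \frac{\sqrt{13}}{8}$ ($u{\left(v,C \right)} = \frac{\sqrt{6 + 7}}{8} = \frac{\sqrt{13}}{8}$)
$z{\left(-7 \right)} u{\left(11,11 \right)} - 6 = \sqrt{2} \sqrt{-7} \frac{\sqrt{13}}{8} - 6 = \sqrt{2} i \sqrt{7} \frac{\sqrt{13}}{8} - 6 = i \sqrt{14} \frac{\sqrt{13}}{8} - 6 = \frac{i \sqrt{182}}{8} - 6 = -6 + \frac{i \sqrt{182}}{8}$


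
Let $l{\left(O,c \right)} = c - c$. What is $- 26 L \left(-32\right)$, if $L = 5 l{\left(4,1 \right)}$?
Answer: $0$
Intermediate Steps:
$l{\left(O,c \right)} = 0$
$L = 0$ ($L = 5 \cdot 0 = 0$)
$- 26 L \left(-32\right) = \left(-26\right) 0 \left(-32\right) = 0 \left(-32\right) = 0$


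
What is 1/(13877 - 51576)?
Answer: -1/37699 ≈ -2.6526e-5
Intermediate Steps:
1/(13877 - 51576) = 1/(-37699) = -1/37699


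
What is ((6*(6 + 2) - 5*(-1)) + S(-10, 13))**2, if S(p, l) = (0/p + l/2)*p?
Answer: 144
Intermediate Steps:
S(p, l) = l*p/2 (S(p, l) = (0 + l*(1/2))*p = (0 + l/2)*p = (l/2)*p = l*p/2)
((6*(6 + 2) - 5*(-1)) + S(-10, 13))**2 = ((6*(6 + 2) - 5*(-1)) + (1/2)*13*(-10))**2 = ((6*8 + 5) - 65)**2 = ((48 + 5) - 65)**2 = (53 - 65)**2 = (-12)**2 = 144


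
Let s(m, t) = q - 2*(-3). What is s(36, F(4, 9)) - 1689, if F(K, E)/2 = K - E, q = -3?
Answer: -1686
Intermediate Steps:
F(K, E) = -2*E + 2*K (F(K, E) = 2*(K - E) = -2*E + 2*K)
s(m, t) = 3 (s(m, t) = -3 - 2*(-3) = -3 + 6 = 3)
s(36, F(4, 9)) - 1689 = 3 - 1689 = -1686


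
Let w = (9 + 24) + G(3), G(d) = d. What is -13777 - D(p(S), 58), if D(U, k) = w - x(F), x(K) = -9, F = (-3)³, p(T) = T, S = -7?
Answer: -13822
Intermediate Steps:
F = -27
w = 36 (w = (9 + 24) + 3 = 33 + 3 = 36)
D(U, k) = 45 (D(U, k) = 36 - 1*(-9) = 36 + 9 = 45)
-13777 - D(p(S), 58) = -13777 - 1*45 = -13777 - 45 = -13822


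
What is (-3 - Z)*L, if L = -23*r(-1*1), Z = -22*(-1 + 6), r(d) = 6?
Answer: -14766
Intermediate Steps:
Z = -110 (Z = -22*5 = -110)
L = -138 (L = -23*6 = -138)
(-3 - Z)*L = (-3 - 1*(-110))*(-138) = (-3 + 110)*(-138) = 107*(-138) = -14766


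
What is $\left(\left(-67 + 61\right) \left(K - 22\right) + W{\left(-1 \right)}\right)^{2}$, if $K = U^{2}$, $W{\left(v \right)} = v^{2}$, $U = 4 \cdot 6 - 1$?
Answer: $9247681$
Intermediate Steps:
$U = 23$ ($U = 24 - 1 = 23$)
$K = 529$ ($K = 23^{2} = 529$)
$\left(\left(-67 + 61\right) \left(K - 22\right) + W{\left(-1 \right)}\right)^{2} = \left(\left(-67 + 61\right) \left(529 - 22\right) + \left(-1\right)^{2}\right)^{2} = \left(\left(-6\right) 507 + 1\right)^{2} = \left(-3042 + 1\right)^{2} = \left(-3041\right)^{2} = 9247681$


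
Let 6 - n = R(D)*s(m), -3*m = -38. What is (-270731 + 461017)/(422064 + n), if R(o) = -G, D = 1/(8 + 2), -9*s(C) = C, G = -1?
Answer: 2568861/5697964 ≈ 0.45084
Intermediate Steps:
m = 38/3 (m = -1/3*(-38) = 38/3 ≈ 12.667)
s(C) = -C/9
D = 1/10 ≈ 0.10000
R(o) = 1 (R(o) = -1*(-1) = 1)
n = 200/27 (n = 6 - (-1/9*38/3) = 6 - (-38)/27 = 6 - 1*(-38/27) = 6 + 38/27 = 200/27 ≈ 7.4074)
(-270731 + 461017)/(422064 + n) = (-270731 + 461017)/(422064 + 200/27) = 190286/(11395928/27) = 190286*(27/11395928) = 2568861/5697964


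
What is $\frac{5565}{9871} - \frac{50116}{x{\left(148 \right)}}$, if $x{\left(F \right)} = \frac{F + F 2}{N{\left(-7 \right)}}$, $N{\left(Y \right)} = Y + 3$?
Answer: $\frac{495312751}{1095681} \approx 452.06$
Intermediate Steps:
$N{\left(Y \right)} = 3 + Y$
$x{\left(F \right)} = - \frac{3 F}{4}$ ($x{\left(F \right)} = \frac{F + F 2}{3 - 7} = \frac{F + 2 F}{-4} = 3 F \left(- \frac{1}{4}\right) = - \frac{3 F}{4}$)
$\frac{5565}{9871} - \frac{50116}{x{\left(148 \right)}} = \frac{5565}{9871} - \frac{50116}{\left(- \frac{3}{4}\right) 148} = 5565 \cdot \frac{1}{9871} - \frac{50116}{-111} = \frac{5565}{9871} - - \frac{50116}{111} = \frac{5565}{9871} + \frac{50116}{111} = \frac{495312751}{1095681}$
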